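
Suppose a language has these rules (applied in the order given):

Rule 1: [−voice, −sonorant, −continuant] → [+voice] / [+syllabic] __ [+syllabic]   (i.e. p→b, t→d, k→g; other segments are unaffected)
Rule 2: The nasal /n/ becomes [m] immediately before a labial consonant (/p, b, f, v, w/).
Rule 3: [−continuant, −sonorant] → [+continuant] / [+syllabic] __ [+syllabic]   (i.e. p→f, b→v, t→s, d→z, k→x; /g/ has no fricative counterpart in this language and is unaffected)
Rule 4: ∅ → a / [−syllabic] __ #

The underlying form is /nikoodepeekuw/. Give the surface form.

nigoozeveeguwa

Rule 1 (intervocalic voicing): /k/ is a voiceless stop between vowels /i/ and /o/, so it voices to [g]. /p/ is a voiceless stop between vowels /e/ and /e/, so it voices to [b]. /k/ is a voiceless stop between vowels /e/ and /u/, so it voices to [g]. /nikoodepeekuw/ → nigoodebeeguw.
Rule 2 (nasal place assimilation): no segment meets the environment; /nigoodebeeguw/ is unchanged.
Rule 3 (intervocalic spirantization): /d/ is a stop between vowels /o/ and /e/, so it spirantizes to the fricative [z]. /b/ is a stop between vowels /e/ and /e/, so it spirantizes to the fricative [v]. /nigoodebeeguw/ → nigoozeveeguw.
Rule 4 (final a-epenthesis): the form ends in the consonant /w/, so [a] is inserted word-finally. /nigoozeveeguw/ → nigoozeveeguwa.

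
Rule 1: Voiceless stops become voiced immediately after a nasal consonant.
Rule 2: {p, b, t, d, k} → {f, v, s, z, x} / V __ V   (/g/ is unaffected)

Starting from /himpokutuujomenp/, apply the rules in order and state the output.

himboxusuujomenb

Rule 1 (post-nasal voicing): /p/ is a voiceless stop immediately after the nasal /m/, so it voices to [b]. /p/ is a voiceless stop immediately after the nasal /n/, so it voices to [b]. /himpokutuujomenp/ → himbokutuujomenb.
Rule 2 (intervocalic spirantization): /k/ is a stop between vowels /o/ and /u/, so it spirantizes to the fricative [x]. /t/ is a stop between vowels /u/ and /u/, so it spirantizes to the fricative [s]. /himbokutuujomenb/ → himboxusuujomenb.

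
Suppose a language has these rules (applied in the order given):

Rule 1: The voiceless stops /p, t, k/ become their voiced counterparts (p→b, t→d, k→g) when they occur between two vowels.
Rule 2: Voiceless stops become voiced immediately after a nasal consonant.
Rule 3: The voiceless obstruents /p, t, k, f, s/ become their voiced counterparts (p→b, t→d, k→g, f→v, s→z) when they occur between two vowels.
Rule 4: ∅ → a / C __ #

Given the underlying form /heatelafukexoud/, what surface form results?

headelavugexouda

Rule 1 (intervocalic voicing): /t/ is a voiceless stop between vowels /a/ and /e/, so it voices to [d]. /k/ is a voiceless stop between vowels /u/ and /e/, so it voices to [g]. /heatelafukexoud/ → headelafugexoud.
Rule 2 (post-nasal voicing): no segment meets the environment; /headelafugexoud/ is unchanged.
Rule 3 (intervocalic voicing): /f/ is a voiceless obstruent between vowels /a/ and /u/, so it voices to [v]. /headelafugexoud/ → headelavugexoud.
Rule 4 (final a-epenthesis): the form ends in the consonant /d/, so [a] is inserted word-finally. /headelavugexoud/ → headelavugexouda.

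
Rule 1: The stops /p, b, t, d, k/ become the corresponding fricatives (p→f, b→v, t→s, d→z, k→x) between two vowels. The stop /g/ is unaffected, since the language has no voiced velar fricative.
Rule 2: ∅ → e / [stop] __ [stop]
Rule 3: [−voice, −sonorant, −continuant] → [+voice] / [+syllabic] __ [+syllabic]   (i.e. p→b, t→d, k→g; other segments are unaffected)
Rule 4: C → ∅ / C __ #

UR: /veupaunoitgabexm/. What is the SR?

Rule 1 (intervocalic spirantization): /p/ is a stop between vowels /u/ and /a/, so it spirantizes to the fricative [f]. /b/ is a stop between vowels /a/ and /e/, so it spirantizes to the fricative [v]. /veupaunoitgabexm/ → veufaunoitgavexm.
Rule 2 (stop-cluster e-epenthesis): /t/ and /g/ form a stop–stop cluster, so [e] is inserted between them. /veufaunoitgavexm/ → veufaunoitegavexm.
Rule 3 (intervocalic voicing): /t/ is a voiceless stop between vowels /i/ and /e/, so it voices to [d]. /veufaunoitegavexm/ → veufaunoidegavexm.
Rule 4 (final cluster simplification): /m/ is the second consonant of a word-final cluster /xm/, so it deletes. /veufaunoidegavexm/ → veufaunoidegavex.

veufaunoidegavex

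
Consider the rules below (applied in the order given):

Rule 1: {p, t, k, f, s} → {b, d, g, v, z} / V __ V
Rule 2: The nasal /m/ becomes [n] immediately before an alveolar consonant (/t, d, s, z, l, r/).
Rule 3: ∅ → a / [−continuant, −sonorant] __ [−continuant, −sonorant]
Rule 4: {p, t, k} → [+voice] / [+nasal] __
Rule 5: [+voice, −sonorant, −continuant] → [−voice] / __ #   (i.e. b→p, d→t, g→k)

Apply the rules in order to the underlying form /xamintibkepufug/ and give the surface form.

xamindibakebuvuk

Rule 1 (intervocalic voicing): /p/ is a voiceless obstruent between vowels /e/ and /u/, so it voices to [b]. /f/ is a voiceless obstruent between vowels /u/ and /u/, so it voices to [v]. /xamintibkepufug/ → xamintibkebuvug.
Rule 2 (nasal place assimilation): no segment meets the environment; /xamintibkebuvug/ is unchanged.
Rule 3 (stop-cluster a-epenthesis): /b/ and /k/ form a stop–stop cluster, so [a] is inserted between them. /xamintibkebuvug/ → xamintibakebuvug.
Rule 4 (post-nasal voicing): /t/ is a voiceless stop immediately after the nasal /n/, so it voices to [d]. /xamintibakebuvug/ → xamindibakebuvug.
Rule 5 (final devoicing): /g/ is a voiced stop in word-final position, so it devoices to [k]. /xamindibakebuvug/ → xamindibakebuvuk.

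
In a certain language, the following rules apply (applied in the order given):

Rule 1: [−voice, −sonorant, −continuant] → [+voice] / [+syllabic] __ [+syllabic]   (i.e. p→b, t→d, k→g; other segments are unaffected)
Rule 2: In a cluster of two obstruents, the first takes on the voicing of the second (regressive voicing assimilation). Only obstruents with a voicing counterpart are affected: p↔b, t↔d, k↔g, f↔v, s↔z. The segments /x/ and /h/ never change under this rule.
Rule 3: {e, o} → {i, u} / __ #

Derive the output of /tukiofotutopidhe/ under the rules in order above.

Rule 1 (intervocalic voicing): /k/ is a voiceless stop between vowels /u/ and /i/, so it voices to [g]. /t/ is a voiceless stop between vowels /o/ and /u/, so it voices to [d]. /t/ is a voiceless stop between vowels /u/ and /o/, so it voices to [d]. /p/ is a voiceless stop between vowels /o/ and /i/, so it voices to [b]. /tukiofotutopidhe/ → tugiofodudobidhe.
Rule 2 (regressive voicing assimilation): /d/ precedes the voiceless obstruent /h/, so it devoices to [t] by assimilation. /tugiofodudobidhe/ → tugiofodudobithe.
Rule 3 (final vowel raising): /e/ is a mid vowel in word-final position, so it raises to [i]. /tugiofodudobithe/ → tugiofodudobithi.

tugiofodudobithi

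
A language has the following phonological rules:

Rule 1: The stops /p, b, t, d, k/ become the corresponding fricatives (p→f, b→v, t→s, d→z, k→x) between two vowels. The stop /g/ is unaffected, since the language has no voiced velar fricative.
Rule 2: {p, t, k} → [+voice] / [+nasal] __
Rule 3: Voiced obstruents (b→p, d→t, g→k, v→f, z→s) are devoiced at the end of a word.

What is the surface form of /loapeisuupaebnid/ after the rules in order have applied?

loafeisuufaebnit

Rule 1 (intervocalic spirantization): /p/ is a stop between vowels /a/ and /e/, so it spirantizes to the fricative [f]. /p/ is a stop between vowels /u/ and /a/, so it spirantizes to the fricative [f]. /loapeisuupaebnid/ → loafeisuufaebnid.
Rule 2 (post-nasal voicing): no segment meets the environment; /loafeisuufaebnid/ is unchanged.
Rule 3 (final devoicing): /d/ is a voiced obstruent in word-final position, so it devoices to [t]. /loafeisuufaebnid/ → loafeisuufaebnit.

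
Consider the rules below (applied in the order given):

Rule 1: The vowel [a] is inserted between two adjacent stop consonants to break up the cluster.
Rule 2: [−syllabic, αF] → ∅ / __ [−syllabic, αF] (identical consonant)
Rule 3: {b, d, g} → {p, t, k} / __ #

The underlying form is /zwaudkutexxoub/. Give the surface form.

zwaudakutexoup

Rule 1 (stop-cluster a-epenthesis): /d/ and /k/ form a stop–stop cluster, so [a] is inserted between them. /zwaudkutexxoub/ → zwaudakutexxoub.
Rule 2 (degemination): /xx/ is a geminate; the first /x/ deletes. /zwaudakutexxoub/ → zwaudakutexoub.
Rule 3 (final devoicing): /b/ is a voiced stop in word-final position, so it devoices to [p]. /zwaudakutexoub/ → zwaudakutexoup.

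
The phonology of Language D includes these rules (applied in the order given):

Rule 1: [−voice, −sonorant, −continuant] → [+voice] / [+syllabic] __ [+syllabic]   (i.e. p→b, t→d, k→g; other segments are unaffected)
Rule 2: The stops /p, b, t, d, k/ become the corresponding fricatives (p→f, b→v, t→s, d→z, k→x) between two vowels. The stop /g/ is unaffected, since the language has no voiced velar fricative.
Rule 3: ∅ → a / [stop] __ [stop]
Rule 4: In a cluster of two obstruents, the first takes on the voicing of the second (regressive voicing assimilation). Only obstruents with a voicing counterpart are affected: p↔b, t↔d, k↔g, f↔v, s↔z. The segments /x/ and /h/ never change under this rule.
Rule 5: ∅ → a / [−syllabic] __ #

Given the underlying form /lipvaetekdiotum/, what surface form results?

Rule 1 (intervocalic voicing): /t/ is a voiceless stop between vowels /e/ and /e/, so it voices to [d]. /t/ is a voiceless stop between vowels /o/ and /u/, so it voices to [d]. /lipvaetekdiotum/ → lipvaedekdiodum.
Rule 2 (intervocalic spirantization): /d/ is a stop between vowels /e/ and /e/, so it spirantizes to the fricative [z]. /d/ is a stop between vowels /o/ and /u/, so it spirantizes to the fricative [z]. /lipvaedekdiodum/ → lipvaezekdiozum.
Rule 3 (stop-cluster a-epenthesis): /k/ and /d/ form a stop–stop cluster, so [a] is inserted between them. /lipvaezekdiozum/ → lipvaezekadiozum.
Rule 4 (regressive voicing assimilation): /p/ precedes the voiced obstruent /v/, so it voices to [b] by assimilation. /lipvaezekadiozum/ → libvaezekadiozum.
Rule 5 (final a-epenthesis): the form ends in the consonant /m/, so [a] is inserted word-finally. /libvaezekadiozum/ → libvaezekadiozuma.

libvaezekadiozuma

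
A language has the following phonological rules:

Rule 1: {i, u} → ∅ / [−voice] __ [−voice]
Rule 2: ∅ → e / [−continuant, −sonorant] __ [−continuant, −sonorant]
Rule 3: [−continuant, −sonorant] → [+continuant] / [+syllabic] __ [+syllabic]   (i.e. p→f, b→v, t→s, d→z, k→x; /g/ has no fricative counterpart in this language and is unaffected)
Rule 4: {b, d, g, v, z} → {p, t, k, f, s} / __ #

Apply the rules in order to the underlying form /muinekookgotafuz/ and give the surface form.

muinexooxegosafus

Rule 1 (high vowel syncope): no segment meets the environment; /muinekookgotafuz/ is unchanged.
Rule 2 (stop-cluster e-epenthesis): /k/ and /g/ form a stop–stop cluster, so [e] is inserted between them. /muinekookgotafuz/ → muinekookegotafuz.
Rule 3 (intervocalic spirantization): /k/ is a stop between vowels /e/ and /o/, so it spirantizes to the fricative [x]. /k/ is a stop between vowels /o/ and /e/, so it spirantizes to the fricative [x]. /t/ is a stop between vowels /o/ and /a/, so it spirantizes to the fricative [s]. /muinekookegotafuz/ → muinexooxegosafuz.
Rule 4 (final devoicing): /z/ is a voiced obstruent in word-final position, so it devoices to [s]. /muinexooxegosafuz/ → muinexooxegosafus.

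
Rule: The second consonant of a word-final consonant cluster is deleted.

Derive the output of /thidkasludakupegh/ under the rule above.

thidkasludakupeg

/h/ is the second consonant of a word-final cluster /gh/, so it deletes.
The other instances of /t/, /h/, /d/, /k/, /s/, /l/, /p/, /g/ do not occur in the required environment and remain unchanged.
Surface form: [thidkasludakupeg].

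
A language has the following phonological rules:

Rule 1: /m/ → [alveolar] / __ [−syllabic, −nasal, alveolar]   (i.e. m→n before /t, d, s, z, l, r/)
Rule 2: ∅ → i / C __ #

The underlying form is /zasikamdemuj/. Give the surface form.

zasikandemuji

Rule 1 (nasal place assimilation): /m/ precedes the alveolar consonant /d/, so it assimilates in place to [n]. /zasikamdemuj/ → zasikandemuj.
Rule 2 (final i-epenthesis): the form ends in the consonant /j/, so [i] is inserted word-finally. /zasikandemuj/ → zasikandemuji.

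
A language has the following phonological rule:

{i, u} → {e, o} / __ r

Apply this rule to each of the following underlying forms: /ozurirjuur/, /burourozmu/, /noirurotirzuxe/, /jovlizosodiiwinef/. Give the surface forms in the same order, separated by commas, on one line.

ozorerjuor, boroorozmu, noeroroterzuxe, jovlizosodiiwinef

/ozurirjuur/: /u/ is a high vowel immediately before /r/, so it lowers to [o]. /i/ is a high vowel immediately before /r/, so it lowers to [e]. /u/ is a high vowel immediately before /r/, so it lowers to [o]. → [ozorerjuor].
/burourozmu/: /u/ is a high vowel immediately before /r/, so it lowers to [o]. /u/ is a high vowel immediately before /r/, so it lowers to [o]. → [boroorozmu].
/noirurotirzuxe/: /i/ is a high vowel immediately before /r/, so it lowers to [e]. /u/ is a high vowel immediately before /r/, so it lowers to [o]. /i/ is a high vowel immediately before /r/, so it lowers to [e]. → [noeroroterzuxe].
/jovlizosodiiwinef/: the rule's environment is not met; surfaces unchanged as [jovlizosodiiwinef].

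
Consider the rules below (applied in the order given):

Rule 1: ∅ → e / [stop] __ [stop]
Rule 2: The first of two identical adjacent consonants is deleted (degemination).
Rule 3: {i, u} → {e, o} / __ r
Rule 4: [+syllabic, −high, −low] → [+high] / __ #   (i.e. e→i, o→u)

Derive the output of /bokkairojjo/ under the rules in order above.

Rule 1 (stop-cluster e-epenthesis): /k/ and /k/ form a stop–stop cluster, so [e] is inserted between them. /bokkairojjo/ → bokekairojjo.
Rule 2 (degemination): /jj/ is a geminate; the first /j/ deletes. /bokekairojjo/ → bokekairojo.
Rule 3 (pre-rhotic lowering): /i/ is a high vowel immediately before /r/, so it lowers to [e]. /bokekairojo/ → bokekaerojo.
Rule 4 (final vowel raising): /o/ is a mid vowel in word-final position, so it raises to [u]. /bokekaerojo/ → bokekaeroju.

bokekaeroju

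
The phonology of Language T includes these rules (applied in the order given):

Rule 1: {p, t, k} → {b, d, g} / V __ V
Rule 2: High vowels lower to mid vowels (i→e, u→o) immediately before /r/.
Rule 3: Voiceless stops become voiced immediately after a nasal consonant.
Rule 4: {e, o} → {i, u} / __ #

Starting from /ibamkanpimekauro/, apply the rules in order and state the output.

ibamganbimegaoru

Rule 1 (intervocalic voicing): /k/ is a voiceless stop between vowels /e/ and /a/, so it voices to [g]. /ibamkanpimekauro/ → ibamkanpimegauro.
Rule 2 (pre-rhotic lowering): /u/ is a high vowel immediately before /r/, so it lowers to [o]. /ibamkanpimegauro/ → ibamkanpimegaoro.
Rule 3 (post-nasal voicing): /k/ is a voiceless stop immediately after the nasal /m/, so it voices to [g]. /p/ is a voiceless stop immediately after the nasal /n/, so it voices to [b]. /ibamkanpimegaoro/ → ibamganbimegaoro.
Rule 4 (final vowel raising): /o/ is a mid vowel in word-final position, so it raises to [u]. /ibamganbimegaoro/ → ibamganbimegaoru.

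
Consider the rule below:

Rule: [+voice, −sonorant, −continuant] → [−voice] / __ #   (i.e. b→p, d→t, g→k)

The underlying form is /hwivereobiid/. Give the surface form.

Scanning /hwivereobiid/: /b/ at position 9 is not in the conditioning environment; /d/ is a voiced stop in word-final position, so it devoices to [t].
Result: [hwivereobiit].

hwivereobiit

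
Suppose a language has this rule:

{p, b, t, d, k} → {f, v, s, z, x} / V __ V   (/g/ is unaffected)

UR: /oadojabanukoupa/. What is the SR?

oazojavanuxoufa

/d/ is a stop between vowels /a/ and /o/, so it spirantizes to the fricative [z].
/b/ is a stop between vowels /a/ and /a/, so it spirantizes to the fricative [v].
/k/ is a stop between vowels /u/ and /o/, so it spirantizes to the fricative [x].
/p/ is a stop between vowels /u/ and /a/, so it spirantizes to the fricative [f].
Surface form: [oazojavanuxoufa].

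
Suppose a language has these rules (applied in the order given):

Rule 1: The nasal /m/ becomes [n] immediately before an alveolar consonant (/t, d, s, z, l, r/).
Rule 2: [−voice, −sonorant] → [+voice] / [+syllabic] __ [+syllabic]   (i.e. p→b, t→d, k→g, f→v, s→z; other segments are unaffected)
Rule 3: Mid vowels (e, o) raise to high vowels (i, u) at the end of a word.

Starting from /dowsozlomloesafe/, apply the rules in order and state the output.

Rule 1 (nasal place assimilation): /m/ precedes the alveolar consonant /l/, so it assimilates in place to [n]. /dowsozlomloesafe/ → dowsozlonloesafe.
Rule 2 (intervocalic voicing): /s/ is a voiceless obstruent between vowels /e/ and /a/, so it voices to [z]. /f/ is a voiceless obstruent between vowels /a/ and /e/, so it voices to [v]. /dowsozlonloesafe/ → dowsozlonloezave.
Rule 3 (final vowel raising): /e/ is a mid vowel in word-final position, so it raises to [i]. /dowsozlonloezave/ → dowsozlonloezavi.

dowsozlonloezavi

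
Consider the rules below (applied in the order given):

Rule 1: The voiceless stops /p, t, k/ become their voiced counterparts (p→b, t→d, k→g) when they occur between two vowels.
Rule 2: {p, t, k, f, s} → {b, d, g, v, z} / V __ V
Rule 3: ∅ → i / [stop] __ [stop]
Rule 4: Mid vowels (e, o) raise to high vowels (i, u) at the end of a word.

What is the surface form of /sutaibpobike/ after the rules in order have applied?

Rule 1 (intervocalic voicing): /t/ is a voiceless stop between vowels /u/ and /a/, so it voices to [d]. /k/ is a voiceless stop between vowels /i/ and /e/, so it voices to [g]. /sutaibpobike/ → sudaibpobige.
Rule 2 (intervocalic voicing): no segment meets the environment; /sudaibpobige/ is unchanged.
Rule 3 (stop-cluster i-epenthesis): /b/ and /p/ form a stop–stop cluster, so [i] is inserted between them. /sudaibpobige/ → sudaibipobige.
Rule 4 (final vowel raising): /e/ is a mid vowel in word-final position, so it raises to [i]. /sudaibipobige/ → sudaibipobigi.

sudaibipobigi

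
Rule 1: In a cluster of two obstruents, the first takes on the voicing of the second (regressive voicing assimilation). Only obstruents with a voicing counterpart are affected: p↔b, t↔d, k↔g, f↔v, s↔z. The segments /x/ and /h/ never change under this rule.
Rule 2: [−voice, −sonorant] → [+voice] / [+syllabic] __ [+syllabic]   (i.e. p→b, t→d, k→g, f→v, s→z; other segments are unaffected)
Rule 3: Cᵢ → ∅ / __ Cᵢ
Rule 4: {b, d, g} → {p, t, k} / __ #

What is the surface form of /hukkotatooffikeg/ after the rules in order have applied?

hukodadoofigek

Rule 1 (regressive voicing assimilation): no segment meets the environment; /hukkotatooffikeg/ is unchanged.
Rule 2 (intervocalic voicing): /t/ is a voiceless obstruent between vowels /o/ and /a/, so it voices to [d]. /t/ is a voiceless obstruent between vowels /a/ and /o/, so it voices to [d]. /k/ is a voiceless obstruent between vowels /i/ and /e/, so it voices to [g]. /hukkotatooffikeg/ → hukkodadooffigeg.
Rule 3 (degemination): /kk/ is a geminate; the first /k/ deletes. /ff/ is a geminate; the first /f/ deletes. /hukkodadooffigeg/ → hukodadoofigeg.
Rule 4 (final devoicing): /g/ is a voiced stop in word-final position, so it devoices to [k]. /hukodadoofigeg/ → hukodadoofigek.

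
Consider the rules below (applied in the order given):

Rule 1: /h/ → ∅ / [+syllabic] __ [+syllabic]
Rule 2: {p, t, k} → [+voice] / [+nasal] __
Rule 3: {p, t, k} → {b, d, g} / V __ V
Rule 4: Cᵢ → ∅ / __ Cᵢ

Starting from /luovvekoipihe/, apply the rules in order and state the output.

luovegoibie

Rule 1 (intervocalic h-deletion): /h/ occurs between vowels /i/ and /e/, so it deletes. /luovvekoipihe/ → luovvekoipie.
Rule 2 (post-nasal voicing): no segment meets the environment; /luovvekoipie/ is unchanged.
Rule 3 (intervocalic voicing): /k/ is a voiceless stop between vowels /e/ and /o/, so it voices to [g]. /p/ is a voiceless stop between vowels /i/ and /i/, so it voices to [b]. /luovvekoipie/ → luovvegoibie.
Rule 4 (degemination): /vv/ is a geminate; the first /v/ deletes. /luovvegoibie/ → luovegoibie.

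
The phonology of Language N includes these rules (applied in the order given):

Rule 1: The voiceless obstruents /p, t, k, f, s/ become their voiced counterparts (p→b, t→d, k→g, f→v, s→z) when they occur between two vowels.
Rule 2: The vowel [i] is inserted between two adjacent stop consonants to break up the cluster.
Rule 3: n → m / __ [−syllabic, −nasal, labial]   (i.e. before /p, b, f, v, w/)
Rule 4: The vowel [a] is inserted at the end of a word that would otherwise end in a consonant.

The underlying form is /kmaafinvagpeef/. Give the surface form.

kmaavimvagipeefa

Rule 1 (intervocalic voicing): /f/ is a voiceless obstruent between vowels /a/ and /i/, so it voices to [v]. /kmaafinvagpeef/ → kmaavinvagpeef.
Rule 2 (stop-cluster i-epenthesis): /g/ and /p/ form a stop–stop cluster, so [i] is inserted between them. /kmaavinvagpeef/ → kmaavinvagipeef.
Rule 3 (nasal place assimilation): /n/ precedes the labial consonant /v/, so it assimilates in place to [m]. /kmaavinvagipeef/ → kmaavimvagipeef.
Rule 4 (final a-epenthesis): the form ends in the consonant /f/, so [a] is inserted word-finally. /kmaavimvagipeef/ → kmaavimvagipeefa.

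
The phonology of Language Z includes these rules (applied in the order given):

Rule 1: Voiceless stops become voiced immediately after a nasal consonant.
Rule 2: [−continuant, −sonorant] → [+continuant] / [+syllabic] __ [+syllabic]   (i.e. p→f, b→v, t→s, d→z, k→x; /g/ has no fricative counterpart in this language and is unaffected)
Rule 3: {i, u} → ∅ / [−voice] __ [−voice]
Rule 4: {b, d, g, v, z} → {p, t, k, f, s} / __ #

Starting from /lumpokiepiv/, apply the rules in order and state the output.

lumboxiefif

Rule 1 (post-nasal voicing): /p/ is a voiceless stop immediately after the nasal /m/, so it voices to [b]. /lumpokiepiv/ → lumbokiepiv.
Rule 2 (intervocalic spirantization): /k/ is a stop between vowels /o/ and /i/, so it spirantizes to the fricative [x]. /p/ is a stop between vowels /e/ and /i/, so it spirantizes to the fricative [f]. /lumbokiepiv/ → lumboxiefiv.
Rule 3 (high vowel syncope): no segment meets the environment; /lumboxiefiv/ is unchanged.
Rule 4 (final devoicing): /v/ is a voiced obstruent in word-final position, so it devoices to [f]. /lumboxiefiv/ → lumboxiefif.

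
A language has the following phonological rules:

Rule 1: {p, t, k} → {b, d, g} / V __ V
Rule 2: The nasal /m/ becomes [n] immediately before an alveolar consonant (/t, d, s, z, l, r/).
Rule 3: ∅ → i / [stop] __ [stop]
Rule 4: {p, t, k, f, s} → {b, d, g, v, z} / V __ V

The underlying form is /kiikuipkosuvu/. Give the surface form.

kiiguibigozuvu

Rule 1 (intervocalic voicing): /k/ is a voiceless stop between vowels /i/ and /u/, so it voices to [g]. /kiikuipkosuvu/ → kiiguipkosuvu.
Rule 2 (nasal place assimilation): no segment meets the environment; /kiiguipkosuvu/ is unchanged.
Rule 3 (stop-cluster i-epenthesis): /p/ and /k/ form a stop–stop cluster, so [i] is inserted between them. /kiiguipkosuvu/ → kiiguipikosuvu.
Rule 4 (intervocalic voicing): /p/ is a voiceless obstruent between vowels /i/ and /i/, so it voices to [b]. /k/ is a voiceless obstruent between vowels /i/ and /o/, so it voices to [g]. /s/ is a voiceless obstruent between vowels /o/ and /u/, so it voices to [z]. /kiiguipikosuvu/ → kiiguibigozuvu.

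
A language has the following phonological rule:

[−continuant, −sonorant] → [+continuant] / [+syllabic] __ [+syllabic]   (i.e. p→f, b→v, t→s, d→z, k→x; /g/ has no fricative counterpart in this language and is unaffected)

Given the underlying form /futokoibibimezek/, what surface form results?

fusoxoivivimezek

/t/ is a stop between vowels /u/ and /o/, so it spirantizes to the fricative [s].
/k/ is a stop between vowels /o/ and /o/, so it spirantizes to the fricative [x].
/b/ is a stop between vowels /i/ and /i/, so it spirantizes to the fricative [v].
/b/ is a stop between vowels /i/ and /i/, so it spirantizes to the fricative [v].
Surface form: [fusoxoivivimezek].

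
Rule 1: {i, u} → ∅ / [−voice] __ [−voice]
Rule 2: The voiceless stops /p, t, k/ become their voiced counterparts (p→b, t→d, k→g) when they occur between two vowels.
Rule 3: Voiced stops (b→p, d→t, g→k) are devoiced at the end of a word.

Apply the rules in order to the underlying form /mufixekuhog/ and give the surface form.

mufxekhok

Rule 1 (high vowel syncope): /i/ is a high vowel flanked by voiceless consonants /f/ and /x/, so it deletes. /u/ is a high vowel flanked by voiceless consonants /k/ and /h/, so it deletes. /mufixekuhog/ → mufxekhog.
Rule 2 (intervocalic voicing): no segment meets the environment; /mufxekhog/ is unchanged.
Rule 3 (final devoicing): /g/ is a voiced stop in word-final position, so it devoices to [k]. /mufxekhog/ → mufxekhok.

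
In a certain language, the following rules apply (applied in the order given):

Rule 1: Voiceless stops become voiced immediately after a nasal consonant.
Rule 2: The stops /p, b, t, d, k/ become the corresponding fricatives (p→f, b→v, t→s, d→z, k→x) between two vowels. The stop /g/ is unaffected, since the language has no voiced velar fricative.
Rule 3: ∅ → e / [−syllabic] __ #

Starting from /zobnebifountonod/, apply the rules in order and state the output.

Rule 1 (post-nasal voicing): /t/ is a voiceless stop immediately after the nasal /n/, so it voices to [d]. /zobnebifountonod/ → zobnebifoundonod.
Rule 2 (intervocalic spirantization): /b/ is a stop between vowels /e/ and /i/, so it spirantizes to the fricative [v]. /zobnebifoundonod/ → zobnevifoundonod.
Rule 3 (final e-epenthesis): the form ends in the consonant /d/, so [e] is inserted word-finally. /zobnevifoundonod/ → zobnevifoundonode.

zobnevifoundonode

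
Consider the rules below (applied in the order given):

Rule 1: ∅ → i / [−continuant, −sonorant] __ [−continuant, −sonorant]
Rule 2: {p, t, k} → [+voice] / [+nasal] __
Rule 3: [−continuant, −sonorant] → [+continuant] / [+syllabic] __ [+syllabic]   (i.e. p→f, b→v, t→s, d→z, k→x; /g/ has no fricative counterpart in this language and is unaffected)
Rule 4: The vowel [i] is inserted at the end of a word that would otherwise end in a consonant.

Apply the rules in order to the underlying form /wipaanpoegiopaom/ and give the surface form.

Rule 1 (stop-cluster i-epenthesis): no segment meets the environment; /wipaanpoegiopaom/ is unchanged.
Rule 2 (post-nasal voicing): /p/ is a voiceless stop immediately after the nasal /n/, so it voices to [b]. /wipaanpoegiopaom/ → wipaanboegiopaom.
Rule 3 (intervocalic spirantization): /p/ is a stop between vowels /i/ and /a/, so it spirantizes to the fricative [f]. /p/ is a stop between vowels /o/ and /a/, so it spirantizes to the fricative [f]. /wipaanboegiopaom/ → wifaanboegiofaom.
Rule 4 (final i-epenthesis): the form ends in the consonant /m/, so [i] is inserted word-finally. /wifaanboegiofaom/ → wifaanboegiofaomi.

wifaanboegiofaomi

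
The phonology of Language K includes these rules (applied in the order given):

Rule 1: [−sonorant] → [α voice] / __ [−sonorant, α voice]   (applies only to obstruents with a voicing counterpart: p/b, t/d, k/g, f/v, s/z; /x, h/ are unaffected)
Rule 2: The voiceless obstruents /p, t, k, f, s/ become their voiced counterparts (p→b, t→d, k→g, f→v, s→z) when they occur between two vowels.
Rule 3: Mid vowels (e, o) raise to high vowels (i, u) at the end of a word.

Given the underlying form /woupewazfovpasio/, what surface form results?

Rule 1 (regressive voicing assimilation): /z/ precedes the voiceless obstruent /f/, so it devoices to [s] by assimilation. /v/ precedes the voiceless obstruent /p/, so it devoices to [f] by assimilation. /woupewazfovpasio/ → woupewasfofpasio.
Rule 2 (intervocalic voicing): /p/ is a voiceless obstruent between vowels /u/ and /e/, so it voices to [b]. /s/ is a voiceless obstruent between vowels /a/ and /i/, so it voices to [z]. /woupewasfofpasio/ → woubewasfofpazio.
Rule 3 (final vowel raising): /o/ is a mid vowel in word-final position, so it raises to [u]. /woubewasfofpazio/ → woubewasfofpaziu.

woubewasfofpaziu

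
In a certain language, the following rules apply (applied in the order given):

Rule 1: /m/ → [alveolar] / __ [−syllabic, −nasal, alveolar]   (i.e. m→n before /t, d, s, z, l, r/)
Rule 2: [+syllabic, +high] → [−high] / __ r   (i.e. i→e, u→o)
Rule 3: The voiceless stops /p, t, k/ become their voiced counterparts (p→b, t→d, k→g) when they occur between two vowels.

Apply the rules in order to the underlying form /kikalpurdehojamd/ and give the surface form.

kigalpordehojand

Rule 1 (nasal place assimilation): /m/ precedes the alveolar consonant /d/, so it assimilates in place to [n]. /kikalpurdehojamd/ → kikalpurdehojand.
Rule 2 (pre-rhotic lowering): /u/ is a high vowel immediately before /r/, so it lowers to [o]. /kikalpurdehojand/ → kikalpordehojand.
Rule 3 (intervocalic voicing): /k/ is a voiceless stop between vowels /i/ and /a/, so it voices to [g]. /kikalpordehojand/ → kigalpordehojand.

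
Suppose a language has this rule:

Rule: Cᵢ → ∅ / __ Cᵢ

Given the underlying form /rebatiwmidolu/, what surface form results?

No segment of /rebatiwmidolu/ meets the structural description of the rule, so the form surfaces unchanged.

rebatiwmidolu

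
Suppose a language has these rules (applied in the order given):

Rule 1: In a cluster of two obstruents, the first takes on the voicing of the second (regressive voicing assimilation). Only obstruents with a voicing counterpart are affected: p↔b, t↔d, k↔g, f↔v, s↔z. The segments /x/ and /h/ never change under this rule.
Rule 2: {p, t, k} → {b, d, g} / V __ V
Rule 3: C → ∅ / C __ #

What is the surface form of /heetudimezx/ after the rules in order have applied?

Rule 1 (regressive voicing assimilation): /z/ precedes the voiceless obstruent /x/, so it devoices to [s] by assimilation. /heetudimezx/ → heetudimesx.
Rule 2 (intervocalic voicing): /t/ is a voiceless stop between vowels /e/ and /u/, so it voices to [d]. /heetudimesx/ → heedudimesx.
Rule 3 (final cluster simplification): /x/ is the second consonant of a word-final cluster /sx/, so it deletes. /heedudimesx/ → heedudimes.

heedudimes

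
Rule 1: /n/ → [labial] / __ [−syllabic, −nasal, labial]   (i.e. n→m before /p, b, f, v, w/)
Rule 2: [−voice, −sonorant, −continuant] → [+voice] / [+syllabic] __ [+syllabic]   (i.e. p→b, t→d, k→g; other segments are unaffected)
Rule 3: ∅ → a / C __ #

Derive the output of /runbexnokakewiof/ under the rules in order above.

rumbexnogagewiofa

Rule 1 (nasal place assimilation): /n/ precedes the labial consonant /b/, so it assimilates in place to [m]. /runbexnokakewiof/ → rumbexnokakewiof.
Rule 2 (intervocalic voicing): /k/ is a voiceless stop between vowels /o/ and /a/, so it voices to [g]. /k/ is a voiceless stop between vowels /a/ and /e/, so it voices to [g]. /rumbexnokakewiof/ → rumbexnogagewiof.
Rule 3 (final a-epenthesis): the form ends in the consonant /f/, so [a] is inserted word-finally. /rumbexnogagewiof/ → rumbexnogagewiofa.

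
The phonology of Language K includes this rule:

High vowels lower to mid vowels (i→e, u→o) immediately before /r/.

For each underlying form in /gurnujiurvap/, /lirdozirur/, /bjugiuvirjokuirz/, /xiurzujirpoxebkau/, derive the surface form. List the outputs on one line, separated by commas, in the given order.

/gurnujiurvap/: /u/ is a high vowel immediately before /r/, so it lowers to [o]. /u/ is a high vowel immediately before /r/, so it lowers to [o]. → [gornujiorvap].
/lirdozirur/: /i/ is a high vowel immediately before /r/, so it lowers to [e]. /i/ is a high vowel immediately before /r/, so it lowers to [e]. /u/ is a high vowel immediately before /r/, so it lowers to [o]. → [lerdozeror].
/bjugiuvirjokuirz/: /i/ is a high vowel immediately before /r/, so it lowers to [e]. /i/ is a high vowel immediately before /r/, so it lowers to [e]. → [bjugiuverjokuerz].
/xiurzujirpoxebkau/: /u/ is a high vowel immediately before /r/, so it lowers to [o]. /i/ is a high vowel immediately before /r/, so it lowers to [e]. → [xiorzujerpoxebkau].

gornujiorvap, lerdozeror, bjugiuverjokuerz, xiorzujerpoxebkau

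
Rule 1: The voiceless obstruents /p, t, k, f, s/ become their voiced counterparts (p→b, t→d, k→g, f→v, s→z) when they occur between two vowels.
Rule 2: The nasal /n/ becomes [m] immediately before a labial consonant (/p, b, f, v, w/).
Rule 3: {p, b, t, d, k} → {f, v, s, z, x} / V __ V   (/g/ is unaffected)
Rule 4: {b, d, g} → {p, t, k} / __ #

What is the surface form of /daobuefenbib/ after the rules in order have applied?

daovuevembip

Rule 1 (intervocalic voicing): /f/ is a voiceless obstruent between vowels /e/ and /e/, so it voices to [v]. /daobuefenbib/ → daobuevenbib.
Rule 2 (nasal place assimilation): /n/ precedes the labial consonant /b/, so it assimilates in place to [m]. /daobuevenbib/ → daobuevembib.
Rule 3 (intervocalic spirantization): /b/ is a stop between vowels /o/ and /u/, so it spirantizes to the fricative [v]. /daobuevembib/ → daovuevembib.
Rule 4 (final devoicing): /b/ is a voiced stop in word-final position, so it devoices to [p]. /daovuevembib/ → daovuevembip.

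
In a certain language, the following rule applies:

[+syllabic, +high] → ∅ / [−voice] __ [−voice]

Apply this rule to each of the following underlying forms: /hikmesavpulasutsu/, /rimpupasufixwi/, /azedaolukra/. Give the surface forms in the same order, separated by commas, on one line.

/hikmesavpulasutsu/: /i/ is a high vowel flanked by voiceless consonants /h/ and /k/, so it deletes. /u/ is a high vowel flanked by voiceless consonants /s/ and /t/, so it deletes. → [hkmesavpulastsu].
/rimpupasufixwi/: /u/ is a high vowel flanked by voiceless consonants /p/ and /p/, so it deletes. /u/ is a high vowel flanked by voiceless consonants /s/ and /f/, so it deletes. /i/ is a high vowel flanked by voiceless consonants /f/ and /x/, so it deletes. → [rimppasfxwi].
/azedaolukra/: the rule's environment is not met; surfaces unchanged as [azedaolukra].

hkmesavpulastsu, rimppasfxwi, azedaolukra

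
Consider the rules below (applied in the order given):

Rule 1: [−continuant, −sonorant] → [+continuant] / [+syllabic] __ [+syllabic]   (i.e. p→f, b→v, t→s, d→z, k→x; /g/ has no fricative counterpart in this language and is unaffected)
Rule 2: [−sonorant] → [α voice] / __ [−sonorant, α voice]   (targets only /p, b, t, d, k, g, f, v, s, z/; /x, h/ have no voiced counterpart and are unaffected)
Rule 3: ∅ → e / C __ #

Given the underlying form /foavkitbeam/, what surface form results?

foafkidbeame

Rule 1 (intervocalic spirantization): no segment meets the environment; /foavkitbeam/ is unchanged.
Rule 2 (regressive voicing assimilation): /v/ precedes the voiceless obstruent /k/, so it devoices to [f] by assimilation. /t/ precedes the voiced obstruent /b/, so it voices to [d] by assimilation. /foavkitbeam/ → foafkidbeam.
Rule 3 (final e-epenthesis): the form ends in the consonant /m/, so [e] is inserted word-finally. /foafkidbeam/ → foafkidbeame.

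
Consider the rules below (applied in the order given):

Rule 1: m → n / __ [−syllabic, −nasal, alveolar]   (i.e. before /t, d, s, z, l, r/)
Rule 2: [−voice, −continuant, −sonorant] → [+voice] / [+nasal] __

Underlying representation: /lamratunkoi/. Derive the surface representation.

lanratungoi

Rule 1 (nasal place assimilation): /m/ precedes the alveolar consonant /r/, so it assimilates in place to [n]. /lamratunkoi/ → lanratunkoi.
Rule 2 (post-nasal voicing): /k/ is a voiceless stop immediately after the nasal /n/, so it voices to [g]. /lanratunkoi/ → lanratungoi.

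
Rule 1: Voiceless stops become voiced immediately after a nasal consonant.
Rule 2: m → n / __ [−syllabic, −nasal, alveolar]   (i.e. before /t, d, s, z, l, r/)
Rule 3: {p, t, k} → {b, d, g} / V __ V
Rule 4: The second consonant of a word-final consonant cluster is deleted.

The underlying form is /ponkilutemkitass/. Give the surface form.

pongiludemgidas

Rule 1 (post-nasal voicing): /k/ is a voiceless stop immediately after the nasal /n/, so it voices to [g]. /k/ is a voiceless stop immediately after the nasal /m/, so it voices to [g]. /ponkilutemkitass/ → pongilutemgitass.
Rule 2 (nasal place assimilation): no segment meets the environment; /pongilutemgitass/ is unchanged.
Rule 3 (intervocalic voicing): /t/ is a voiceless stop between vowels /u/ and /e/, so it voices to [d]. /t/ is a voiceless stop between vowels /i/ and /a/, so it voices to [d]. /pongilutemgitass/ → pongiludemgidass.
Rule 4 (final cluster simplification): /s/ is the second consonant of a word-final cluster /ss/, so it deletes. /pongiludemgidass/ → pongiludemgidas.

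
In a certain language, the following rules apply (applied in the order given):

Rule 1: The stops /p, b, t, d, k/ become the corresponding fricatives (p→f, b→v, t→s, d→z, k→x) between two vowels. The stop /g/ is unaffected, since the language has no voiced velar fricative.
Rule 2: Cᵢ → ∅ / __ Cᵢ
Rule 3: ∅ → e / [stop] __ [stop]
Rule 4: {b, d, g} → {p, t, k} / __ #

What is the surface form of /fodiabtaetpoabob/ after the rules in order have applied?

foziabetaetepoavop

Rule 1 (intervocalic spirantization): /d/ is a stop between vowels /o/ and /i/, so it spirantizes to the fricative [z]. /b/ is a stop between vowels /a/ and /o/, so it spirantizes to the fricative [v]. /fodiabtaetpoabob/ → foziabtaetpoavob.
Rule 2 (degemination): no segment meets the environment; /foziabtaetpoavob/ is unchanged.
Rule 3 (stop-cluster e-epenthesis): /b/ and /t/ form a stop–stop cluster, so [e] is inserted between them. /t/ and /p/ form a stop–stop cluster, so [e] is inserted between them. /foziabtaetpoavob/ → foziabetaetepoavob.
Rule 4 (final devoicing): /b/ is a voiced stop in word-final position, so it devoices to [p]. /foziabetaetepoavob/ → foziabetaetepoavop.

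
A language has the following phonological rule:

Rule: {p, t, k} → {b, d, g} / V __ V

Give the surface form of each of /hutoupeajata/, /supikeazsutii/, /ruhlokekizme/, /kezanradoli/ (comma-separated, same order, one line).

hudoubeajada, subigeazsudii, ruhlogegizme, kezanradoli

/hutoupeajata/: /t/ is a voiceless stop between vowels /u/ and /o/, so it voices to [d]. /p/ is a voiceless stop between vowels /u/ and /e/, so it voices to [b]. /t/ is a voiceless stop between vowels /a/ and /a/, so it voices to [d]. → [hudoubeajada].
/supikeazsutii/: /p/ is a voiceless stop between vowels /u/ and /i/, so it voices to [b]. /k/ is a voiceless stop between vowels /i/ and /e/, so it voices to [g]. /t/ is a voiceless stop between vowels /u/ and /i/, so it voices to [d]. → [subigeazsudii].
/ruhlokekizme/: /k/ is a voiceless stop between vowels /o/ and /e/, so it voices to [g]. /k/ is a voiceless stop between vowels /e/ and /i/, so it voices to [g]. → [ruhlogegizme].
/kezanradoli/: the rule's environment is not met; surfaces unchanged as [kezanradoli].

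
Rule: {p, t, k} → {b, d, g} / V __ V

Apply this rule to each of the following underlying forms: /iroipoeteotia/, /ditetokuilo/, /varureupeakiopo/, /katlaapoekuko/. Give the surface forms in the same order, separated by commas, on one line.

/iroipoeteotia/: /p/ is a voiceless stop between vowels /i/ and /o/, so it voices to [b]. /t/ is a voiceless stop between vowels /e/ and /e/, so it voices to [d]. /t/ is a voiceless stop between vowels /o/ and /i/, so it voices to [d]. → [iroiboedeodia].
/ditetokuilo/: /t/ is a voiceless stop between vowels /i/ and /e/, so it voices to [d]. /t/ is a voiceless stop between vowels /e/ and /o/, so it voices to [d]. /k/ is a voiceless stop between vowels /o/ and /u/, so it voices to [g]. → [didedoguilo].
/varureupeakiopo/: /p/ is a voiceless stop between vowels /u/ and /e/, so it voices to [b]. /k/ is a voiceless stop between vowels /a/ and /i/, so it voices to [g]. /p/ is a voiceless stop between vowels /o/ and /o/, so it voices to [b]. → [varureubeagiobo].
/katlaapoekuko/: /p/ is a voiceless stop between vowels /a/ and /o/, so it voices to [b]. /k/ is a voiceless stop between vowels /e/ and /u/, so it voices to [g]. /k/ is a voiceless stop between vowels /u/ and /o/, so it voices to [g]. → [katlaaboegugo].

iroiboedeodia, didedoguilo, varureubeagiobo, katlaaboegugo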